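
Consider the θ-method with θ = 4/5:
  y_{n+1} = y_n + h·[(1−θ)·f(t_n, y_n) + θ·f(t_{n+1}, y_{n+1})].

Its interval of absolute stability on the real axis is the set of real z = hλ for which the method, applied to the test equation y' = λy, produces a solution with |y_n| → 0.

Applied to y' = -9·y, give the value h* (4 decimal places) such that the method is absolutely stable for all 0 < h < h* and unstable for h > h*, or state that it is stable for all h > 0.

(−∞, 0) — no finite endpoint. Any h>0 works for λ=-9.

Test eqn y'=λy, z=hλ:
  y_{n+1} = y_n + z·[1/5·y_n + 4/5·y_{n+1}] ⇒ (1 − 4/5z)y_{n+1} = (1 + 1/5z)y_n
  R(z) = (1 + 1/5z)/(1 − 4/5z).

Find x<0 with |R(x)|<1.
x=-0.33: |R|=0.7389
x=-2: |R|=0.2308
x=-10: |R|=0.1111
x=-100: |R|=0.2346
θ=4/5≥1/2 ⇒ |1+1/5x|<|1−4/5x| ∀x<0 ⇒ unbounded interval.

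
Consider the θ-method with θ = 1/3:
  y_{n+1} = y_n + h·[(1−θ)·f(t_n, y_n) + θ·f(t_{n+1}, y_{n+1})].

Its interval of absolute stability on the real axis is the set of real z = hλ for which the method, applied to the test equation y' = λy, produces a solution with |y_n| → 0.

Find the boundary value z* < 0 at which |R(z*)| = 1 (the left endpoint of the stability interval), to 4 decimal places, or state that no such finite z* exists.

z* = -6.0000.

Test eqn y'=λy, z=hλ:
  y_{n+1} = y_n + z·[2/3·y_n + 1/3·y_{n+1}] ⇒ (1 − 1/3z)y_{n+1} = (1 + 2/3z)y_n
  ⇒ R(z) = (1 + 2/3z)/(1 − 1/3z).

Boundary: |R(x)|=1, x<0.
x=-1.41: |R|=0.0408
R=−1: 1+2/3x = −1+1/3x ⇒ -1/3x=2 ⇒ x=2/(-1/3)=-6.0000
Confirm numerically:
  x=-5.696: |R|=0.96504 <1
  x=-5.535: |R|=0.94552 <1
  x=-3.937: |R|=0.70261 <1
  x=-2.552: |R|=0.37896 <1
  x=-6.503: |R|=1.05293 >1
  x=-6.158: |R|=1.01725 >1
Stable set (-6.0000, 0).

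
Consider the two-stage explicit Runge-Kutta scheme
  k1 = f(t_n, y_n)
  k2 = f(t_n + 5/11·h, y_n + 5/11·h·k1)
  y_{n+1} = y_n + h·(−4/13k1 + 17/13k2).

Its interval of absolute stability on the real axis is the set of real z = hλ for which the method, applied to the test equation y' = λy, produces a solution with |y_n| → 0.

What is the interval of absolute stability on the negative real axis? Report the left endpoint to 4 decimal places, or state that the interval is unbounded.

Test eqn y'=λy, z=hλ:
  k1=λy_n ⇒ h·k1=z·y_n;  k2=λ(1+5/11z)y_n ⇒ h·k2=z(1+5/11z)y_n
  y_{n+1}/y_n = 1 − 4/13z + 17/13z(1+5/11z) = 1 + z + 85/143z²
  R(z) = 1 + z + 85/143z².

Boundary: |R(x)|=1, x<0.
x=-1.07: |R|=0.6105
R=1: x+85/143x²=0 ⇒ x=−143/85=-1.6824; min R=1−1/(4·85/143)=0.5794>−1
Confirm numerically:
  x=-1.380: |R|=0.75199 <1
  x=-1.175: |R|=0.64565 <1
  x=-1.050: |R|=0.60533 <1
  x=-0.900: |R|=0.58147 <1
  x=-2.179: |R|=1.64326 >1
  x=-1.944: |R|=1.30234 >1
So |R|<1 on (-1.6824, 0).

(-1.6824, 0).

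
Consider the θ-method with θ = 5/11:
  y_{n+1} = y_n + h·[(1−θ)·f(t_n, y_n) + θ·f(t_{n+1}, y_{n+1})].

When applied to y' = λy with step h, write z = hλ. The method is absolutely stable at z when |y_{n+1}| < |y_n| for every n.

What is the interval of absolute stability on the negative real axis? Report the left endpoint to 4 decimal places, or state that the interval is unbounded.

Set f=λy, z=hλ:
  y_{n+1} = y_n + z·[6/11·y_n + 5/11·y_{n+1}] ⇒ (1 − 5/11z)y_{n+1} = (1 + 6/11z)y_n
  R(z) = (1 + 6/11z)/(1 − 5/11z).

Need |R(x)|<1, x<0.
x=-1.16: |R|=0.2405
R=−1: 1+6/11x = −1+5/11x ⇒ -1/11x=2 ⇒ x=2/(-1/11)=-22.0000
Confirm numerically:
  x=-20.141: |R|=0.98336 <1
  x=-19.856: |R|=0.98056 <1
  x=-18.349: |R|=0.96447 <1
  x=-14.503: |R|=0.91023 <1
  x=-22.385: |R|=1.00313 >1
  x=-22.184: |R|=1.00151 >1
  x=-22.054: |R|=1.00045 >1
So |R|<1 on (-22.0000, 0).

(-22.0000, 0).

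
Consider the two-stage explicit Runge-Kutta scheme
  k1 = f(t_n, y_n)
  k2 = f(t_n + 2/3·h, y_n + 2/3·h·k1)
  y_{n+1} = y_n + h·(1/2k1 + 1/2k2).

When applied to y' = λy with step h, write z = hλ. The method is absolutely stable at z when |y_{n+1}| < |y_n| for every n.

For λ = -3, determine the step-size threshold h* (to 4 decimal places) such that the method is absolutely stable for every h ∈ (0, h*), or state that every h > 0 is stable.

With y'=λy (z=hλ):
  k1=λy_n ⇒ h·k1=z·y_n;  k2=λ(1+2/3z)y_n ⇒ h·k2=z(1+2/3z)y_n
  y_{n+1}/y_n = 1 + 1/2z + 1/2z(1+2/3z) = 1 + z + 1/3z²
  R(z) = 1 + z + 1/3z².

Boundary: |R(x)|=1, x<0.
x=-0.67: |R|=0.4796
R=1: x+1/3x²=0 ⇒ x=−3=-3.0000; min R=1−1/(4·1/3)=0.2500>−1
Confirm numerically:
  x=-2.246: |R|=0.43551 <1
  x=-1.941: |R|=0.31483 <1
  x=-1.625: |R|=0.25521 <1
  x=-1.488: |R|=0.25005 <1
  x=-3.519: |R|=1.60879 >1
  x=-3.479: |R|=1.55548 >1
  x=-3.301: |R|=1.33120 >1
So |R|<1 on (-3.0000, 0).

(-3.0000,0); λ=-3 ⇒ h* = (3)/3 = 1.0000.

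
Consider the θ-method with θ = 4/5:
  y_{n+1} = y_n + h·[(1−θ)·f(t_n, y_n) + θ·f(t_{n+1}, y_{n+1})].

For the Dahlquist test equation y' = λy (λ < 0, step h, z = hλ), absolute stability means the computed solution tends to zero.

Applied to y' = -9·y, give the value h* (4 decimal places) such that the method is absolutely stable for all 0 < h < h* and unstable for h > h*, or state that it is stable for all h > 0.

Set f=λy, z=hλ:
  y_{n+1} = y_n + z·[1/5·y_n + 4/5·y_{n+1}] ⇒ (1 − 4/5z)y_{n+1} = (1 + 1/5z)y_n
  ⇒ R(z) = (1 + 1/5z)/(1 − 4/5z).

Find x<0 with |R(x)|<1.
x=-0.96: |R|=0.4570
x=-2: |R|=0.2308
x=-10: |R|=0.1111
x=-100: |R|=0.2346
θ=4/5≥1/2 ⇒ |1+1/5x|<|1−4/5x| ∀x<0 ⇒ interval (−∞,0).

interval (−∞, 0). Any h>0 works for λ=-9.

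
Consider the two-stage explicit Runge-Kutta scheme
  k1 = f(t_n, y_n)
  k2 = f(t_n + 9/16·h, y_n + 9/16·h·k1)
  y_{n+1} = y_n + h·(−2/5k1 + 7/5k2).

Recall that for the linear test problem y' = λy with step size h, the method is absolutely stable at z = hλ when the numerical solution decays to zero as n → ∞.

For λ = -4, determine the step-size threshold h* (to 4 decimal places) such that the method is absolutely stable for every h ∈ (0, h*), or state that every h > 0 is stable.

Set f=λy, z=hλ:
  k1=λy_n ⇒ h·k1=z·y_n;  k2=λ(1+9/16z)y_n ⇒ h·k2=z(1+9/16z)y_n
  y_{n+1}/y_n = 1 − 2/5z + 7/5z(1+9/16z) = 1 + z + 63/80z²
  Hence R(z) = 1 + z + 63/80z².

Boundary: |R(x)|=1, x<0.
x=-0.68: |R|=0.6841
R=1: x+63/80x²=0 ⇒ x=−80/63=-1.2698; min R=1−1/(4·63/80)=0.6825>−1
Confirm numerically:
  x=-1.245: |R|=0.97564 <1
  x=-1.107: |R|=0.85804 <1
  x=-0.768: |R|=0.69649 <1
  x=-1.760: |R|=1.67936 >1
  x=-1.571: |R|=1.37258 >1
Interval (-1.2698, 0).

(-1.2698,0); λ=-4 ⇒ h* = (80/63)/4 = 0.3175.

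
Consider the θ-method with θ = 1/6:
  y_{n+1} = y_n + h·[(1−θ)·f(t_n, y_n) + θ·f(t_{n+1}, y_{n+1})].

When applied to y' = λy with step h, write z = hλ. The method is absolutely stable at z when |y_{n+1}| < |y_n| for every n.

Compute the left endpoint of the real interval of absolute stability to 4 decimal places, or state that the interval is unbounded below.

z* = -3.0000.

Set f=λy, z=hλ:
  y_{n+1} = y_n + z·[5/6·y_n + 1/6·y_{n+1}] ⇒ (1 − 1/6z)y_{n+1} = (1 + 5/6z)y_n
  R(z) = (1 + 5/6z)/(1 − 1/6z).

Find x<0 with |R(x)|<1.
x=-0.72: |R|=0.3571
R=−1: 1+5/6x = −1+1/6x ⇒ -2/3x=2 ⇒ x=2/(-2/3)=-3.0000
Confirm numerically:
  x=-2.748: |R|=0.88477 <1
  x=-1.963: |R|=0.47909 <1
  x=-1.849: |R|=0.41343 <1
  x=-3.340: |R|=1.14561 >1
  x=-3.267: |R|=1.11525 >1
  x=-3.064: |R|=1.02824 >1
Stable set (-3.0000, 0).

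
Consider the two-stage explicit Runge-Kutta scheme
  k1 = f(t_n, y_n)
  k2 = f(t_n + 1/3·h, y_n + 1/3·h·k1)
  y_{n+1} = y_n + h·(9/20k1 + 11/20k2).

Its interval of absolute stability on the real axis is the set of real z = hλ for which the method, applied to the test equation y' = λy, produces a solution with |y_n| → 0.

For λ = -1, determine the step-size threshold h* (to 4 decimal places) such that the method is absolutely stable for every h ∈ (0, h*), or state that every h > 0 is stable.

(-5.4545,0); λ=-1 ⇒ h* = (60/11)/1 = 5.4545.

Test eqn y'=λy, z=hλ:
  k1=λy_n ⇒ h·k1=z·y_n;  k2=λ(1+1/3z)y_n ⇒ h·k2=z(1+1/3z)y_n
  y_{n+1}/y_n = 1 + 9/20z + 11/20z(1+1/3z) = 1 + z + 11/60z²
  ⇒ R(z) = 1 + z + 11/60z².

Find x<0 with |R(x)|<1.
x=-0.54: |R|=0.5135
R=1: x+11/60x²=0 ⇒ x=−60/11=-5.4545; min R=1−1/(4·11/60)=-0.3636>−1
Confirm numerically:
  x=-5.336: |R|=0.88403 <1
  x=-4.836: |R|=0.45160 <1
  x=-4.086: |R|=0.02518 <1
  x=-2.498: |R|=0.35400 <1
  x=-6.047: |R|=1.65680 >1
  x=-6.044: |R|=1.65315 >1
  x=-5.559: |R|=1.10645 >1
So |R|<1 on (-5.4545, 0).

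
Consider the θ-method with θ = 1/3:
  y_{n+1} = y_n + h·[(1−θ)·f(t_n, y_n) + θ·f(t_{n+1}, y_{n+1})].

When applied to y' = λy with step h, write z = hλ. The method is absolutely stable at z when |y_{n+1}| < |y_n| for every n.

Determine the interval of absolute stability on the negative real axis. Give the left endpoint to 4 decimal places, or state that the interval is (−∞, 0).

Set f=λy, z=hλ:
  y_{n+1} = y_n + z·[2/3·y_n + 1/3·y_{n+1}] ⇒ (1 − 1/3z)y_{n+1} = (1 + 2/3z)y_n
  so R(z) = (1 + 2/3z)/(1 − 1/3z).

Boundary: |R(x)|=1, x<0.
x=-1.67: |R|=0.0728
R=−1: 1+2/3x = −1+1/3x ⇒ -1/3x=2 ⇒ x=2/(-1/3)=-6.0000
Confirm numerically:
  x=-5.583: |R|=0.95142 <1
  x=-4.651: |R|=0.82368 <1
  x=-3.954: |R|=0.70578 <1
  x=-6.541: |R|=1.05670 >1
  x=-6.094: |R|=1.01034 >1
Interval (-6.0000, 0).

(-6.0000, 0).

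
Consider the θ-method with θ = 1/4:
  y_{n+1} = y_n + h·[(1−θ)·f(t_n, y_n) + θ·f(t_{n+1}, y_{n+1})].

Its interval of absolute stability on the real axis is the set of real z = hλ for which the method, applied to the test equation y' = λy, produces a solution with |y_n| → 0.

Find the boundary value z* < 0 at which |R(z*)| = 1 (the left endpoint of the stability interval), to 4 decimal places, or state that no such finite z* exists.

With y'=λy (z=hλ):
  y_{n+1} = y_n + z·[3/4·y_n + 1/4·y_{n+1}] ⇒ (1 − 1/4z)y_{n+1} = (1 + 3/4z)y_n
  ⇒ R(z) = (1 + 3/4z)/(1 − 1/4z).

Find x<0 with |R(x)|<1.
x=-0.61: |R|=0.4707
R=−1: 1+3/4x = −1+1/4x ⇒ -1/2x=2 ⇒ x=2/(-1/2)=-4.0000
Confirm numerically:
  x=-3.709: |R|=0.92450 <1
  x=-3.459: |R|=0.85494 <1
  x=-2.646: |R|=0.59254 <1
  x=-2.188: |R|=0.41435 <1
  x=-4.580: |R|=1.13520 >1
  x=-4.514: |R|=1.12074 >1
  x=-4.237: |R|=1.05755 >1
Interval (-4.0000, 0).

z* = -4.0000.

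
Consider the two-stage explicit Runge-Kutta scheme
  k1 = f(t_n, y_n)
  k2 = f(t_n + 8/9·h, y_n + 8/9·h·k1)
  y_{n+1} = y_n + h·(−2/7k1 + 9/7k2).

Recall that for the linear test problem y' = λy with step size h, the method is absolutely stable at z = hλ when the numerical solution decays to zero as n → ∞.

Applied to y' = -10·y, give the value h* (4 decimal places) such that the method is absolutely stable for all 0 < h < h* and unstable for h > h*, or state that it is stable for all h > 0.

(-0.8750,0); λ=-10 ⇒ h* = (7/8)/10 = 0.0875.

With y'=λy (z=hλ):
  k1=λy_n ⇒ h·k1=z·y_n;  k2=λ(1+8/9z)y_n ⇒ h·k2=z(1+8/9z)y_n
  y_{n+1}/y_n = 1 − 2/7z + 9/7z(1+8/9z) = 1 + z + 8/7z²
  ⇒ R(z) = 1 + z + 8/7z².

Need |R(x)|<1, x<0.
x=-0.78: |R|=0.9153
R=1: x+8/7x²=0 ⇒ x=−7/8=-0.8750; min R=1−1/(4·8/7)=0.7812>−1
Confirm numerically:
  x=-0.727: |R|=0.87703 <1
  x=-0.538: |R|=0.79279 <1
  x=-0.534: |R|=0.79189 <1
  x=-0.452: |R|=0.78149 <1
  x=-1.032: |R|=1.18517 >1
  x=-0.925: |R|=1.05286 >1
So |R|<1 on (-0.8750, 0).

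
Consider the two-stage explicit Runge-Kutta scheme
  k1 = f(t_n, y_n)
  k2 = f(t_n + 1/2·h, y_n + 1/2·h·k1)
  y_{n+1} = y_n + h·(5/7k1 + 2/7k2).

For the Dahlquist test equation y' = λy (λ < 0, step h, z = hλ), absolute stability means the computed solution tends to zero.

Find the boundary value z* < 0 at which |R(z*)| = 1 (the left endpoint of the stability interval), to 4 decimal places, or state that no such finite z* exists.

With y'=λy (z=hλ):
  k1=λy_n ⇒ h·k1=z·y_n;  k2=λ(1+1/2z)y_n ⇒ h·k2=z(1+1/2z)y_n
  y_{n+1}/y_n = 1 + 5/7z + 2/7z(1+1/2z) = 1 + z + 1/7z²
  Hence R(z) = 1 + z + 1/7z².

Need |R(x)|<1, x<0.
x=-1.09: |R|=0.0797
R=1: x+1/7x²=0 ⇒ x=−7=-7.0000; min R=1−1/(4·1/7)=-0.7500>−1
Confirm numerically:
  x=-4.794: |R|=0.51079 <1
  x=-4.698: |R|=0.54497 <1
  x=-3.563: |R|=0.74943 <1
  x=-7.152: |R|=1.15530 >1
  x=-7.061: |R|=1.06153 >1
Stable set (-7.0000, 0).

left endpoint -7.0000.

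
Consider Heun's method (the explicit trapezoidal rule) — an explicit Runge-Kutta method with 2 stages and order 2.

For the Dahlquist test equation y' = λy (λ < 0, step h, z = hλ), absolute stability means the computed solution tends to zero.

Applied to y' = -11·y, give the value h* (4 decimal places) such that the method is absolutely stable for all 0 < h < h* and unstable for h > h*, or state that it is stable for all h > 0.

On y'=λy, z=hλ:
  order 2, 2-stage ⇒ R(z)=1+z+z^2/2
  (e.g. R(-1.71)=0.75205, |R|=0.75205)

Find x<0 with |R(x)|<1.
x=-1.71: |R|=0.7520
|R(-2.38)|=1.4522 |R(-1.81)|=0.8281 |R(-1.3)|=0.5450
Bisect:
  x_lo=-2.4035 |R|=1.4849  x_hi=-0.3553 |R|=0.7078
  mid=-1.37941 |R|=0.57197 →hi
  mid=-1.89144 |R|=0.89734 →hi
  mid=-2.14746 |R|=1.15833 →lo
  mid=-2.01945 |R|=1.01964 →lo
  mid=-1.95545 |R|=0.95644 →hi
  mid=-1.98745 |R|=0.98753 →hi
  mid=-2.00345 |R|=1.00346 →lo
  mid=-1.99545 |R|=0.99546 →hi
  ...
  [-2.00008,-1.99995] ⇒ x*=-2.0000
Stable set (-2.0000, 0).

(-2.0000,0); λ=-11 ⇒ h* = 0.1818.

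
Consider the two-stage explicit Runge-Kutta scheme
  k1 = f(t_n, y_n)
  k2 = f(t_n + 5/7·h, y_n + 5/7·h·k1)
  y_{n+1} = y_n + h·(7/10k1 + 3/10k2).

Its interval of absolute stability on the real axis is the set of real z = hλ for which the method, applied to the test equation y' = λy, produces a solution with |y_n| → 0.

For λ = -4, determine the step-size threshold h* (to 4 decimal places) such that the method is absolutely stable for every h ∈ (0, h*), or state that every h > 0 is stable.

Test eqn y'=λy, z=hλ:
  k1=λy_n ⇒ h·k1=z·y_n;  k2=λ(1+5/7z)y_n ⇒ h·k2=z(1+5/7z)y_n
  y_{n+1}/y_n = 1 + 7/10z + 3/10z(1+5/7z) = 1 + z + 3/14z²
  ⇒ R(z) = 1 + z + 3/14z².

Solve |R(x)|<1 on ℝ⁻.
x=-1.02: |R|=0.2029
R=1: x+3/14x²=0 ⇒ x=−14/3=-4.6667; min R=1−1/(4·3/14)=-0.1667>−1
Confirm numerically:
  x=-3.033: |R|=0.06177 <1
  x=-2.986: |R|=0.07539 <1
  x=-2.587: |R|=0.15288 <1
  x=-1.931: |R|=0.13198 <1
  x=-5.182: |R|=1.57224 >1
  x=-4.715: |R|=1.04883 >1
Stable set (-4.6667, 0).

(-4.6667,0); λ=-4 ⇒ h* = (14/3)/4 = 1.1667.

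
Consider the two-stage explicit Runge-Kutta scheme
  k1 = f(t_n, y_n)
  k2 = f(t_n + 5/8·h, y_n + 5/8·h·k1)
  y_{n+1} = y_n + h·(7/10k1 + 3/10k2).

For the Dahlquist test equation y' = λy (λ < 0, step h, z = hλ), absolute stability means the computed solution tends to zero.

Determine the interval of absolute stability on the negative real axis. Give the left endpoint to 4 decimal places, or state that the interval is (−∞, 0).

With y'=λy (z=hλ):
  k1=λy_n ⇒ h·k1=z·y_n;  k2=λ(1+5/8z)y_n ⇒ h·k2=z(1+5/8z)y_n
  y_{n+1}/y_n = 1 + 7/10z + 3/10z(1+5/8z) = 1 + z + 3/16z²
  R(z) = 1 + z + 3/16z².

Find x<0 with |R(x)|<1.
x=-1.02: |R|=0.1751
R=1: x+3/16x²=0 ⇒ x=−16/3=-5.3333; min R=1−1/(4·3/16)=-0.3333>−1
Confirm numerically:
  x=-3.340: |R|=0.24833 <1
  x=-2.961: |R|=0.31709 <1
  x=-2.946: |R|=0.31870 <1
  x=-5.780: |R|=1.48408 >1
  x=-5.739: |R|=1.43652 >1
  x=-5.415: |R|=1.08292 >1
So |R|<1 on (-5.3333, 0).

(-5.3333, 0).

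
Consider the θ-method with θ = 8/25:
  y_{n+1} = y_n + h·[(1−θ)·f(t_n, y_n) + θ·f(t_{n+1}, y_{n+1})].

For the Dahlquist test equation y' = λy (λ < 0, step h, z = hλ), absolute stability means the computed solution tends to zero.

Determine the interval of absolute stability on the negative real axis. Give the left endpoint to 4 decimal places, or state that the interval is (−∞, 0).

Test eqn y'=λy, z=hλ:
  y_{n+1} = y_n + z·[17/25·y_n + 8/25·y_{n+1}] ⇒ (1 − 8/25z)y_{n+1} = (1 + 17/25z)y_n
  ⇒ R(z) = (1 + 17/25z)/(1 − 8/25z).

Need |R(x)|<1, x<0.
x=-1.13: |R|=0.1701
R=−1: 1+17/25x = −1+8/25x ⇒ -9/25x=2 ⇒ x=2/(-9/25)=-5.5556
Confirm numerically:
  x=-4.701: |R|=0.87716 <1
  x=-3.697: |R|=0.69351 <1
  x=-3.122: |R|=0.56175 <1
  x=-6.083: |R|=1.06444 >1
  x=-5.663: |R|=1.01375 >1
Interval (-5.5556, 0).

z∈(-5.5556,0).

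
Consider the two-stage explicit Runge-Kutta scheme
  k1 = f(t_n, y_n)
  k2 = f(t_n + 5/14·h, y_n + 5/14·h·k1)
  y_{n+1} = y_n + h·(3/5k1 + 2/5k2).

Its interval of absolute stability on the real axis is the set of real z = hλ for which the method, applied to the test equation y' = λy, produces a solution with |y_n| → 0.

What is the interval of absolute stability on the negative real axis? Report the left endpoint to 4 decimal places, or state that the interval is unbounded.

z∈(-7.0000,0).

On y'=λy, z=hλ:
  k1=λy_n ⇒ h·k1=z·y_n;  k2=λ(1+5/14z)y_n ⇒ h·k2=z(1+5/14z)y_n
  y_{n+1}/y_n = 1 + 3/5z + 2/5z(1+5/14z) = 1 + z + 1/7z²
  Hence R(z) = 1 + z + 1/7z².

Need |R(x)|<1, x<0.
x=-0.51: |R|=0.5272
R=1: x+1/7x²=0 ⇒ x=−7=-7.0000; min R=1−1/(4·1/7)=-0.7500>−1
Confirm numerically:
  x=-6.232: |R|=0.31626 <1
  x=-3.290: |R|=0.74370 <1
  x=-2.893: |R|=0.69736 <1
  x=-7.405: |R|=1.42843 >1
  x=-7.350: |R|=1.36750 >1
  x=-7.039: |R|=1.03922 >1
So |R|<1 on (-7.0000, 0).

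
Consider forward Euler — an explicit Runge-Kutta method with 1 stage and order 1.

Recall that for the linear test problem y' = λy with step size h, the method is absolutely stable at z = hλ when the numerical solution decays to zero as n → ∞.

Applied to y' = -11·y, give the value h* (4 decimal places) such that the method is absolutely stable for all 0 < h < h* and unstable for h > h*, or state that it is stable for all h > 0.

Test eqn y'=λy, z=hλ:
  order 1, 1-stage ⇒ R(z)=1+z
  (e.g. R(-1.6)=-0.60000, |R|=0.60000)

Boundary: |R(x)|=1, x<0.
x=-1.6: |R|=0.6000
|R(-1.5)|=0.5000 |R(-1.37)|=0.3700 |R(-0.51)|=0.4900
Bisect:
  x_lo=-2.8923 |R|=1.8923  x_hi=-0.2488 |R|=0.7512
  mid=-1.57054 |R|=0.57054 →hi
  mid=-2.23143 |R|=1.23143 →lo
  mid=-1.90098 |R|=0.90098 →hi
  mid=-2.06621 |R|=1.06621 →lo
  mid=-1.98360 |R|=0.98360 →hi
  mid=-2.02490 |R|=1.02490 →lo
  mid=-2.00425 |R|=1.00425 →lo
  mid=-1.99392 |R|=0.99392 →hi
  mid=-1.99909 |R|=0.99909 →hi
  ...
  [-2.00005,-1.99989] ⇒ x*=-2.0000
So |R|<1 on (-2.0000, 0).

(-2.0000,0); λ=-11 ⇒ h* = 0.1818.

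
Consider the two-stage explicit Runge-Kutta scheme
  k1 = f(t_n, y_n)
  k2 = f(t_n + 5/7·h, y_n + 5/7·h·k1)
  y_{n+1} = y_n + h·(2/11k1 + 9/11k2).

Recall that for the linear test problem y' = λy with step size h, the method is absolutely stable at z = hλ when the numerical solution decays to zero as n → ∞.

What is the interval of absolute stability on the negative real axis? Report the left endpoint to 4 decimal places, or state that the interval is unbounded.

With y'=λy (z=hλ):
  k1=λy_n ⇒ h·k1=z·y_n;  k2=λ(1+5/7z)y_n ⇒ h·k2=z(1+5/7z)y_n
  y_{n+1}/y_n = 1 + 2/11z + 9/11z(1+5/7z) = 1 + z + 45/77z²
  so R(z) = 1 + z + 45/77z².

Need |R(x)|<1, x<0.
x=-0.9: |R|=0.5734
R=1: x+45/77x²=0 ⇒ x=−77/45=-1.7111; min R=1−1/(4·45/77)=0.5722>−1
Confirm numerically:
  x=-0.977: |R|=0.58084 <1
  x=-0.926: |R|=0.57512 <1
  x=-0.814: |R|=0.57323 <1
  x=-1.996: |R|=1.33232 >1
  x=-1.962: |R|=1.28768 >1
So |R|<1 on (-1.7111, 0).

(-1.7111, 0).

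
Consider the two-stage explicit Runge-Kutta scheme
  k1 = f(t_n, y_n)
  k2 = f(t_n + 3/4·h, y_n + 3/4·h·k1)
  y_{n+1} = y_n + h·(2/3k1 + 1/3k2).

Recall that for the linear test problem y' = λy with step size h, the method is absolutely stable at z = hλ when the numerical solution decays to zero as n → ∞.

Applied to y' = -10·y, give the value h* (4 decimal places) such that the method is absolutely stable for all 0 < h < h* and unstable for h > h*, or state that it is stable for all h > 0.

(-4.0000,0); λ=-10 ⇒ h* = (4)/10 = 0.4000.

Set f=λy, z=hλ:
  k1=λy_n ⇒ h·k1=z·y_n;  k2=λ(1+3/4z)y_n ⇒ h·k2=z(1+3/4z)y_n
  y_{n+1}/y_n = 1 + 2/3z + 1/3z(1+3/4z) = 1 + z + 1/4z²
  Hence R(z) = 1 + z + 1/4z².

Find x<0 with |R(x)|<1.
x=-1.26: |R|=0.1369
R=1: x+1/4x²=0 ⇒ x=−4=-4.0000; min R=1−1/(4·1/4)=0.0000>−1
Confirm numerically:
  x=-3.517: |R|=0.57532 <1
  x=-2.561: |R|=0.07868 <1
  x=-1.895: |R|=0.00276 <1
  x=-1.780: |R|=0.01210 <1
  x=-4.529: |R|=1.59896 >1
  x=-4.456: |R|=1.50798 >1
So |R|<1 on (-4.0000, 0).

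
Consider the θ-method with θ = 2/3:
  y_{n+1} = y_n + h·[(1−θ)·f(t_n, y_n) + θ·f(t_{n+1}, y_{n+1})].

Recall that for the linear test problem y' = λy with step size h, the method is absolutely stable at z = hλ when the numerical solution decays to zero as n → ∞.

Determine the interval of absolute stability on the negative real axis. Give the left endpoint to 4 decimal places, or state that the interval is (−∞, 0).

interval (−∞, 0).

On y'=λy, z=hλ:
  y_{n+1} = y_n + z·[1/3·y_n + 2/3·y_{n+1}] ⇒ (1 − 2/3z)y_{n+1} = (1 + 1/3z)y_n
  ⇒ R(z) = (1 + 1/3z)/(1 − 2/3z).

Find x<0 with |R(x)|<1.
x=-0.65: |R|=0.5465
x=-2: |R|=0.1429
x=-10: |R|=0.3043
x=-100: |R|=0.4778
θ=2/3≥1/2 ⇒ |1+1/3x|<|1−2/3x| ∀x<0 ⇒ unbounded interval.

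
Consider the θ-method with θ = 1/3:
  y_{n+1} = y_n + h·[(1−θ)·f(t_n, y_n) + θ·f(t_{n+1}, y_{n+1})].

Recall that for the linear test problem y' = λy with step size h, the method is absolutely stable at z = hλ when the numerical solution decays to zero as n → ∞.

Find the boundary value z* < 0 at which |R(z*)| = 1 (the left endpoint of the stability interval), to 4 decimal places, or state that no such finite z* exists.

Set f=λy, z=hλ:
  y_{n+1} = y_n + z·[2/3·y_n + 1/3·y_{n+1}] ⇒ (1 − 1/3z)y_{n+1} = (1 + 2/3z)y_n
  ⇒ R(z) = (1 + 2/3z)/(1 − 1/3z).

Find x<0 with |R(x)|<1.
x=-0.4: |R|=0.6471
R=−1: 1+2/3x = −1+1/3x ⇒ -1/3x=2 ⇒ x=2/(-1/3)=-6.0000
Confirm numerically:
  x=-5.430: |R|=0.93238 <1
  x=-4.219: |R|=0.75329 <1
  x=-4.025: |R|=0.71886 <1
  x=-4.024: |R|=0.71868 <1
  x=-6.548: |R|=1.05739 >1
  x=-6.319: |R|=1.03423 >1
  x=-6.278: |R|=1.02996 >1
So |R|<1 on (-6.0000, 0).

z* = -6.0000.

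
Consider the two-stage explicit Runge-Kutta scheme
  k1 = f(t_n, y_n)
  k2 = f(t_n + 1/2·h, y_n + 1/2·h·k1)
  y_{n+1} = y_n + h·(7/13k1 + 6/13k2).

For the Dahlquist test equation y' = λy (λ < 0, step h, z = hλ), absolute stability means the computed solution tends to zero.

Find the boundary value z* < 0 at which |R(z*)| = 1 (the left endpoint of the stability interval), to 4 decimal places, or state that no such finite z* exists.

left endpoint -4.3333.

On y'=λy, z=hλ:
  k1=λy_n ⇒ h·k1=z·y_n;  k2=λ(1+1/2z)y_n ⇒ h·k2=z(1+1/2z)y_n
  y_{n+1}/y_n = 1 + 7/13z + 6/13z(1+1/2z) = 1 + z + 3/13z²
  R(z) = 1 + z + 3/13z².

Boundary: |R(x)|=1, x<0.
x=-0.87: |R|=0.3047
R=1: x+3/13x²=0 ⇒ x=−13/3=-4.3333; min R=1−1/(4·3/13)=-0.0833>−1
Confirm numerically:
  x=-2.971: |R|=0.06596 <1
  x=-2.077: |R|=0.08148 <1
  x=-1.813: |R|=0.05447 <1
  x=-4.832: |R|=1.55605 >1
  x=-4.584: |R|=1.26517 >1
Interval (-4.3333, 0).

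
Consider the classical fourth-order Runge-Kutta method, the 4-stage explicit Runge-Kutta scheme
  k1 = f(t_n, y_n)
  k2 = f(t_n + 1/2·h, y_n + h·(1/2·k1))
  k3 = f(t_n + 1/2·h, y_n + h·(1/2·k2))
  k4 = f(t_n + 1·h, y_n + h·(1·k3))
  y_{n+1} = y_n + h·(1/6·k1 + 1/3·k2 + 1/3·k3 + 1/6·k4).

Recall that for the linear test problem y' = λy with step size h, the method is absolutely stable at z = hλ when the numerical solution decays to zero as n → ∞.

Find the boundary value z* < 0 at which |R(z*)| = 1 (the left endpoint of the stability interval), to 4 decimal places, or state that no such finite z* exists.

left endpoint -2.7853.

On y'=λy, z=hλ:
  order 4, 4-stage ⇒ R(z)=1+z+z^2/2+z^3/6+z^4/24
  (e.g. R(-1.09)=0.34703, |R|=0.34703)

Solve |R(x)|<1 on ℝ⁻.
x=-1.09: |R|=0.3470
|R(-2.58)|=0.7321 |R(-2.11)|=0.3763 |R(-1.66)|=0.2718
Bisect:
  x_lo=-3.5813 |R|=3.0301  x_hi=-0.2580 |R|=0.7726
  mid=-1.91961 |R|=0.30968 →hi
  mid=-2.75044 |R|=0.94871 →hi
  mid=-3.16586 |R|=1.74265 →lo
  mid=-2.95815 |R|=1.29346 →lo
  mid=-2.85429 |R|=1.10911 →lo
  mid=-2.80237 |R|=1.02605 →lo
  mid=-2.77640 |R|=0.98668 →hi
  mid=-2.78939 |R|=1.00619 →lo
  mid=-2.78290 |R|=0.99639 →hi
  mid=-2.78614 |R|=1.00128 →lo
  ...
  [-2.78533,-2.78513] ⇒ x*=-2.7853
Interval (-2.7853, 0).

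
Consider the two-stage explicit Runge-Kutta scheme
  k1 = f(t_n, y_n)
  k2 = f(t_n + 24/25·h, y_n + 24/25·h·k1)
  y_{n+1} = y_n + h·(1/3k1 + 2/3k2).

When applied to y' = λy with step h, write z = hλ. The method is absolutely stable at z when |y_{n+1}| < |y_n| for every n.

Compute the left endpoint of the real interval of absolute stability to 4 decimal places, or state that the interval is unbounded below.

Set f=λy, z=hλ:
  k1=λy_n ⇒ h·k1=z·y_n;  k2=λ(1+24/25z)y_n ⇒ h·k2=z(1+24/25z)y_n
  y_{n+1}/y_n = 1 + 1/3z + 2/3z(1+24/25z) = 1 + z + 16/25z²
  Hence R(z) = 1 + z + 16/25z².

Boundary: |R(x)|=1, x<0.
x=-1.74: |R|=1.1977
R=1: x+16/25x²=0 ⇒ x=−25/16=-1.5625; min R=1−1/(4·16/25)=0.6094>−1
Confirm numerically:
  x=-1.184: |R|=0.71319 <1
  x=-0.874: |R|=0.61488 <1
  x=-0.794: |R|=0.60948 <1
  x=-0.791: |R|=0.60944 <1
  x=-2.140: |R|=1.79094 >1
  x=-1.790: |R|=1.26062 >1
Stable set (-1.5625, 0).

z* = -1.5625.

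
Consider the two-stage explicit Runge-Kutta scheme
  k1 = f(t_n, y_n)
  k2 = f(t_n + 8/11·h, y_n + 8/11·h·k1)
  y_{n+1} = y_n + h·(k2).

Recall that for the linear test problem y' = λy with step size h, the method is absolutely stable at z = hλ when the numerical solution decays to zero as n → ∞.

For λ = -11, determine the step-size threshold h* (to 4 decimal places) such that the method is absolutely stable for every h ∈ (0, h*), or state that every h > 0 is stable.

(-1.3750,0); λ=-11 ⇒ h* = (11/8)/11 = 0.1250.

With y'=λy (z=hλ):
  k1=λy_n ⇒ h·k1=z·y_n;  k2=λ(1+8/11z)y_n ⇒ h·k2=z(1+8/11z)y_n
  y_{n+1}/y_n = 1 + z(1+8/11z) = 1 + z + 8/11z²
  R(z) = 1 + z + 8/11z².

Solve |R(x)|<1 on ℝ⁻.
x=-0.64: |R|=0.6579
R=1: x+8/11x²=0 ⇒ x=−11/8=-1.3750; min R=1−1/(4·8/11)=0.6562>−1
Confirm numerically:
  x=-1.089: |R|=0.77349 <1
  x=-0.902: |R|=0.68971 <1
  x=-0.785: |R|=0.66316 <1
  x=-0.737: |R|=0.65803 <1
  x=-1.765: |R|=1.50062 >1
  x=-1.719: |R|=1.43006 >1
  x=-1.433: |R|=1.06045 >1
Interval (-1.3750, 0).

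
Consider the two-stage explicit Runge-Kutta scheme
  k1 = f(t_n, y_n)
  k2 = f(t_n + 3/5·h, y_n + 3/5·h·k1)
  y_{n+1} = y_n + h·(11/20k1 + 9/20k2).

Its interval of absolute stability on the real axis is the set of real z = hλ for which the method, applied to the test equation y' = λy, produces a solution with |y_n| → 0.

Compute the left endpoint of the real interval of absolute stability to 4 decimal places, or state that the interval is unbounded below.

Set f=λy, z=hλ:
  k1=λy_n ⇒ h·k1=z·y_n;  k2=λ(1+3/5z)y_n ⇒ h·k2=z(1+3/5z)y_n
  y_{n+1}/y_n = 1 + 11/20z + 9/20z(1+3/5z) = 1 + z + 27/100z²
  R(z) = 1 + z + 27/100z².

Solve |R(x)|<1 on ℝ⁻.
x=-0.42: |R|=0.6276
R=1: x+27/100x²=0 ⇒ x=−100/27=-3.7037; min R=1−1/(4·27/100)=0.0741>−1
Confirm numerically:
  x=-3.517: |R|=0.82271 <1
  x=-3.146: |R|=0.52628 <1
  x=-2.183: |R|=0.10368 <1
  x=-2.153: |R|=0.09856 <1
  x=-4.186: |R|=1.54510 >1
  x=-3.858: |R|=1.16072 >1
  x=-3.842: |R|=1.14346 >1
Stable set (-3.7037, 0).

left endpoint -3.7037.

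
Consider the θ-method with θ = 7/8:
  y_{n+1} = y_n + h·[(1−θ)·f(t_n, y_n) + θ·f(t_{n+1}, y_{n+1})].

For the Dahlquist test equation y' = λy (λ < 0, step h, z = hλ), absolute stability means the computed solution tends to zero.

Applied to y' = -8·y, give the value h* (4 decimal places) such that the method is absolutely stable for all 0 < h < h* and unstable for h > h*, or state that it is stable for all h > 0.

With y'=λy (z=hλ):
  y_{n+1} = y_n + z·[1/8·y_n + 7/8·y_{n+1}] ⇒ (1 − 7/8z)y_{n+1} = (1 + 1/8z)y_n
  R(z) = (1 + 1/8z)/(1 − 7/8z).

Solve |R(x)|<1 on ℝ⁻.
x=-0.75: |R|=0.5472
x=-2: |R|=0.2727
x=-10: |R|=0.0256
x=-100: |R|=0.1299
θ=7/8≥1/2 ⇒ |1+1/8x|<|1−7/8x| ∀x<0 ⇒ stable on all of ℝ⁻.

unbounded; (−∞, 0). Any h>0 works for λ=-8.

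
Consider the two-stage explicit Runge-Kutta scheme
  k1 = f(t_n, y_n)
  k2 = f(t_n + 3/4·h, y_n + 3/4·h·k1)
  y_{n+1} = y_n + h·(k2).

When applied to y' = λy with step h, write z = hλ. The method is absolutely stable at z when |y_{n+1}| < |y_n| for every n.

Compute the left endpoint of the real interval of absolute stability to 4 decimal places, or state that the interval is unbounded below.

left endpoint -1.3333.

Set f=λy, z=hλ:
  k1=λy_n ⇒ h·k1=z·y_n;  k2=λ(1+3/4z)y_n ⇒ h·k2=z(1+3/4z)y_n
  y_{n+1}/y_n = 1 + z(1+3/4z) = 1 + z + 3/4z²
  ⇒ R(z) = 1 + z + 3/4z².

Boundary: |R(x)|=1, x<0.
x=-0.94: |R|=0.7227
R=1: x+3/4x²=0 ⇒ x=−4/3=-1.3333; min R=1−1/(4·3/4)=0.6667>−1
Confirm numerically:
  x=-1.183: |R|=0.86662 <1
  x=-0.912: |R|=0.71181 <1
  x=-0.706: |R|=0.66783 <1
  x=-0.656: |R|=0.66675 <1
  x=-1.863: |R|=1.74008 >1
  x=-1.659: |R|=1.40521 >1
Interval (-1.3333, 0).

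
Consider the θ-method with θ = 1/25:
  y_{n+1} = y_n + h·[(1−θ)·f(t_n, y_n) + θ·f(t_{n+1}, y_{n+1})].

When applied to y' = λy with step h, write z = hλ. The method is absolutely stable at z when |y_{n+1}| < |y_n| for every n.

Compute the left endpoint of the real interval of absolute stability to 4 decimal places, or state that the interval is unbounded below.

Test eqn y'=λy, z=hλ:
  y_{n+1} = y_n + z·[24/25·y_n + 1/25·y_{n+1}] ⇒ (1 − 1/25z)y_{n+1} = (1 + 24/25z)y_n
  so R(z) = (1 + 24/25z)/(1 − 1/25z).

Need |R(x)|<1, x<0.
x=-0.78: |R|=0.2436
R=−1: 1+24/25x = −1+1/25x ⇒ -23/25x=2 ⇒ x=2/(-23/25)=-2.1739
Confirm numerically:
  x=-2.022: |R|=0.87070 <1
  x=-1.154: |R|=0.10308 <1
  x=-0.937: |R|=0.09685 <1
  x=-0.900: |R|=0.13127 <1
  x=-2.692: |R|=1.43030 >1
  x=-2.201: |R|=1.02290 >1
Interval (-2.1739, 0).

left endpoint -2.1739.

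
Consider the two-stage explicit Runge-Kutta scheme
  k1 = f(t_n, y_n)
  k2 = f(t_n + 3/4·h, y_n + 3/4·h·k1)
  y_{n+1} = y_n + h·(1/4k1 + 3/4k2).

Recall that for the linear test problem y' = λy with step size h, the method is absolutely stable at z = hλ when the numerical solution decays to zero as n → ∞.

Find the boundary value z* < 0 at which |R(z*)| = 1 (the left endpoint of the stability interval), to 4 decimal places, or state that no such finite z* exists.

With y'=λy (z=hλ):
  k1=λy_n ⇒ h·k1=z·y_n;  k2=λ(1+3/4z)y_n ⇒ h·k2=z(1+3/4z)y_n
  y_{n+1}/y_n = 1 + 1/4z + 3/4z(1+3/4z) = 1 + z + 9/16z²
  ⇒ R(z) = 1 + z + 9/16z².

Find x<0 with |R(x)|<1.
x=-1.14: |R|=0.5910
R=1: x+9/16x²=0 ⇒ x=−16/9=-1.7778; min R=1−1/(4·9/16)=0.5556>−1
Confirm numerically:
  x=-1.698: |R|=0.92380 <1
  x=-1.387: |R|=0.69512 <1
  x=-1.071: |R|=0.57421 <1
  x=-2.312: |R|=1.69476 >1
  x=-2.248: |R|=1.59460 >1
  x=-1.815: |R|=1.03800 >1
Stable set (-1.7778, 0).

left endpoint -1.7778.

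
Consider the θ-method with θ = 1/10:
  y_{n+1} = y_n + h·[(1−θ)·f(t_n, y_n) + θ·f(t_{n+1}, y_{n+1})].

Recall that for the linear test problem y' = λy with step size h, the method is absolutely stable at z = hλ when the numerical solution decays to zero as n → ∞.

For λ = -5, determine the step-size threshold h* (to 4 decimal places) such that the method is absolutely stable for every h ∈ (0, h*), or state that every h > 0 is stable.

(-2.5000,0); λ=-5 ⇒ h* = (5/2)/5 = 0.5000.

On y'=λy, z=hλ:
  y_{n+1} = y_n + z·[9/10·y_n + 1/10·y_{n+1}] ⇒ (1 − 1/10z)y_{n+1} = (1 + 9/10z)y_n
  R(z) = (1 + 9/10z)/(1 − 1/10z).

Solve |R(x)|<1 on ℝ⁻.
x=-1.34: |R|=0.1817
R=−1: 1+9/10x = −1+1/10x ⇒ -4/5x=2 ⇒ x=2/(-4/5)=-2.5000
Confirm numerically:
  x=-1.963: |R|=0.64089 <1
  x=-1.451: |R|=0.26714 <1
  x=-1.318: |R|=0.16452 <1
  x=-1.041: |R|=0.05715 <1
  x=-2.782: |R|=1.17650 >1
  x=-2.713: |R|=1.13404 >1
  x=-2.631: |R|=1.08297 >1
Interval (-2.5000, 0).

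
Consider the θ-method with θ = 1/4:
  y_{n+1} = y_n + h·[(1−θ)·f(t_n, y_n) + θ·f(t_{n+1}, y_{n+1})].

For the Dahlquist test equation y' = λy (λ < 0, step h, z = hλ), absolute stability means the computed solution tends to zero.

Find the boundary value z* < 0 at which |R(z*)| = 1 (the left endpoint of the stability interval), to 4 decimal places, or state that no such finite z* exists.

z* = -4.0000.

Set f=λy, z=hλ:
  y_{n+1} = y_n + z·[3/4·y_n + 1/4·y_{n+1}] ⇒ (1 − 1/4z)y_{n+1} = (1 + 3/4z)y_n
  Hence R(z) = (1 + 3/4z)/(1 − 1/4z).

Boundary: |R(x)|=1, x<0.
x=-1.58: |R|=0.1326
R=−1: 1+3/4x = −1+1/4x ⇒ -1/2x=2 ⇒ x=2/(-1/2)=-4.0000
Confirm numerically:
  x=-3.594: |R|=0.89307 <1
  x=-2.756: |R|=0.63173 <1
  x=-2.726: |R|=0.62117 <1
  x=-4.412: |R|=1.09796 >1
  x=-4.143: |R|=1.03512 >1
Stable set (-4.0000, 0).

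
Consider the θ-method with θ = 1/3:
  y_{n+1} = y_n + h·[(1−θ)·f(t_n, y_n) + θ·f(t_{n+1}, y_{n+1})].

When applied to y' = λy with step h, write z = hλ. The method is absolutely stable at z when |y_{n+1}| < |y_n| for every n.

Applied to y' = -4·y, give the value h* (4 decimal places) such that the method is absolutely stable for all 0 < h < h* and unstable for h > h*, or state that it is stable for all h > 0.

(-6.0000,0); λ=-4 ⇒ h* = (6)/4 = 1.5000.

Test eqn y'=λy, z=hλ:
  y_{n+1} = y_n + z·[2/3·y_n + 1/3·y_{n+1}] ⇒ (1 − 1/3z)y_{n+1} = (1 + 2/3z)y_n
  so R(z) = (1 + 2/3z)/(1 − 1/3z).

Find x<0 with |R(x)|<1.
x=-1.49: |R|=0.0045
R=−1: 1+2/3x = −1+1/3x ⇒ -1/3x=2 ⇒ x=2/(-1/3)=-6.0000
Confirm numerically:
  x=-5.787: |R|=0.97576 <1
  x=-3.657: |R|=0.64804 <1
  x=-3.002: |R|=0.50050 <1
  x=-6.474: |R|=1.05003 >1
  x=-6.102: |R|=1.01121 >1
Stable set (-6.0000, 0).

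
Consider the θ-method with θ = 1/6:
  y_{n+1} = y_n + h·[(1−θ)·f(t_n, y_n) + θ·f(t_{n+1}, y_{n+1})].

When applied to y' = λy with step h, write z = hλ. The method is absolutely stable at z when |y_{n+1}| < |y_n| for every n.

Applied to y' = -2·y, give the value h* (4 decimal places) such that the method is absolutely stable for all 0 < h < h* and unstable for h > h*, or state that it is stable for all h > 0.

(-3.0000,0); λ=-2 ⇒ h* = (3)/2 = 1.5000.

On y'=λy, z=hλ:
  y_{n+1} = y_n + z·[5/6·y_n + 1/6·y_{n+1}] ⇒ (1 − 1/6z)y_{n+1} = (1 + 5/6z)y_n
  R(z) = (1 + 5/6z)/(1 − 1/6z).

Need |R(x)|<1, x<0.
x=-0.77: |R|=0.3176
R=−1: 1+5/6x = −1+1/6x ⇒ -2/3x=2 ⇒ x=2/(-2/3)=-3.0000
Confirm numerically:
  x=-2.328: |R|=0.67723 <1
  x=-2.259: |R|=0.64112 <1
  x=-2.073: |R|=0.54069 <1
  x=-3.589: |R|=1.24570 >1
  x=-3.413: |R|=1.17550 >1
  x=-3.381: |R|=1.16246 >1
Interval (-3.0000, 0).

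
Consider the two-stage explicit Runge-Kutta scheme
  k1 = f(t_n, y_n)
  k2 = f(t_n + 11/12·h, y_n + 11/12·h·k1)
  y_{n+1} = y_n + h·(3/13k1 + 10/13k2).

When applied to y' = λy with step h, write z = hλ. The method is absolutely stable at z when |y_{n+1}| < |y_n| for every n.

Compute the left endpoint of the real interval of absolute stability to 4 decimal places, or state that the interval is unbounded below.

left endpoint -1.4182.

With y'=λy (z=hλ):
  k1=λy_n ⇒ h·k1=z·y_n;  k2=λ(1+11/12z)y_n ⇒ h·k2=z(1+11/12z)y_n
  y_{n+1}/y_n = 1 + 3/13z + 10/13z(1+11/12z) = 1 + z + 55/78z²
  Hence R(z) = 1 + z + 55/78z².

Solve |R(x)|<1 on ℝ⁻.
x=-1.46: |R|=1.0431
R=1: x+55/78x²=0 ⇒ x=−78/55=-1.4182; min R=1−1/(4·55/78)=0.6455>−1
Confirm numerically:
  x=-0.984: |R|=0.69874 <1
  x=-0.857: |R|=0.66088 <1
  x=-0.825: |R|=0.65493 <1
  x=-0.614: |R|=0.65183 <1
  x=-1.840: |R|=1.54728 >1
  x=-1.810: |R|=1.50007 >1
  x=-1.513: |R|=1.10116 >1
Stable set (-1.4182, 0).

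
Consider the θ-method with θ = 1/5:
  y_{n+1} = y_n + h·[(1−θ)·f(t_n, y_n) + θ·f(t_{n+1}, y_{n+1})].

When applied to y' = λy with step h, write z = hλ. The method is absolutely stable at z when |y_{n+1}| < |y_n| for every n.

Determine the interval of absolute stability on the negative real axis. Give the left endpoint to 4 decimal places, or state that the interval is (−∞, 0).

z∈(-3.3333,0).

Test eqn y'=λy, z=hλ:
  y_{n+1} = y_n + z·[4/5·y_n + 1/5·y_{n+1}] ⇒ (1 − 1/5z)y_{n+1} = (1 + 4/5z)y_n
  Hence R(z) = (1 + 4/5z)/(1 − 1/5z).

Need |R(x)|<1, x<0.
x=-1.73: |R|=0.2853
R=−1: 1+4/5x = −1+1/5x ⇒ -3/5x=2 ⇒ x=2/(-3/5)=-3.3333
Confirm numerically:
  x=-3.121: |R|=0.92156 <1
  x=-2.977: |R|=0.86599 <1
  x=-2.524: |R|=0.67730 <1
  x=-2.248: |R|=0.55077 <1
  x=-3.893: |R|=1.18880 >1
  x=-3.356: |R|=1.00814 >1
Stable set (-3.3333, 0).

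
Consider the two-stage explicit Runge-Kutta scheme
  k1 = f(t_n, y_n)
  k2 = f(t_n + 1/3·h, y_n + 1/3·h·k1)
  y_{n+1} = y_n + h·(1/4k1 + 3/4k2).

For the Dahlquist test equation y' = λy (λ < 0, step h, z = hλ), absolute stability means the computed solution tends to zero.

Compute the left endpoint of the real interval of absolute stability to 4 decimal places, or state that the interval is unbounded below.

Test eqn y'=λy, z=hλ:
  k1=λy_n ⇒ h·k1=z·y_n;  k2=λ(1+1/3z)y_n ⇒ h·k2=z(1+1/3z)y_n
  y_{n+1}/y_n = 1 + 1/4z + 3/4z(1+1/3z) = 1 + z + 1/4z²
  R(z) = 1 + z + 1/4z².

Solve |R(x)|<1 on ℝ⁻.
x=-1.68: |R|=0.0256
R=1: x+1/4x²=0 ⇒ x=−4=-4.0000; min R=1−1/(4·1/4)=0.0000>−1
Confirm numerically:
  x=-3.901: |R|=0.90345 <1
  x=-3.802: |R|=0.81180 <1
  x=-2.303: |R|=0.02295 <1
  x=-1.657: |R|=0.02941 <1
  x=-4.543: |R|=1.61671 >1
  x=-4.449: |R|=1.49940 >1
Stable set (-4.0000, 0).

z* = -4.0000.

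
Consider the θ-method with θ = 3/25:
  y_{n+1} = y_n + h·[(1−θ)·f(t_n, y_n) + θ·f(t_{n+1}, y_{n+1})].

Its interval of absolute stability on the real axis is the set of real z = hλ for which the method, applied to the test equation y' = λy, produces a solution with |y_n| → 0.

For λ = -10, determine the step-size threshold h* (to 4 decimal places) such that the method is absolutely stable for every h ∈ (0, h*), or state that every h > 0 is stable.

(-2.6316,0); λ=-10 ⇒ h* = (50/19)/10 = 0.2632.

Test eqn y'=λy, z=hλ:
  y_{n+1} = y_n + z·[22/25·y_n + 3/25·y_{n+1}] ⇒ (1 − 3/25z)y_{n+1} = (1 + 22/25z)y_n
  so R(z) = (1 + 22/25z)/(1 − 3/25z).

Solve |R(x)|<1 on ℝ⁻.
x=-0.7: |R|=0.3542
R=−1: 1+22/25x = −1+3/25x ⇒ -19/25x=2 ⇒ x=2/(-19/25)=-2.6316
Confirm numerically:
  x=-2.535: |R|=0.94372 <1
  x=-2.303: |R|=0.80435 <1
  x=-1.620: |R|=0.35633 <1
  x=-2.844: |R|=1.12036 >1
  x=-2.727: |R|=1.05464 >1
Stable set (-2.6316, 0).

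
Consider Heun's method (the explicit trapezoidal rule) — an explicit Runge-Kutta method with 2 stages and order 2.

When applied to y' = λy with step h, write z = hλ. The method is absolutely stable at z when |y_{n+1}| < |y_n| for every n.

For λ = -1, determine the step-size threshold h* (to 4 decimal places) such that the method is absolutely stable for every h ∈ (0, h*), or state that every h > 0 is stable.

Test eqn y'=λy, z=hλ:
  order 2, 2-stage ⇒ R(z)=1+z+z^2/2
  (e.g. R(-1.08)=0.50320, |R|=0.50320)

Find x<0 with |R(x)|<1.
x=-1.08: |R|=0.5032
|R(-2.1)|=1.1050 |R(-1.78)|=0.8042 |R(-0.52)|=0.6152
Bisect:
  x_lo=-2.6691 |R|=1.8929  x_hi=-0.2518 |R|=0.7799
  mid=-1.46042 |R|=0.60599 →hi
  mid=-2.06474 |R|=1.06683 →lo
  mid=-1.76258 |R|=0.79076 →hi
  mid=-1.91366 |R|=0.91739 →hi
  mid=-1.98920 |R|=0.98926 →hi
  mid=-2.02697 |R|=1.02733 →lo
  mid=-2.00808 |R|=1.00812 →lo
  mid=-1.99864 |R|=0.99864 →hi
  mid=-2.00336 |R|=1.00337 →lo
  mid=-2.00100 |R|=1.00100 →lo
  ...
  [-2.00012,-1.99997] ⇒ x*=-2.0000
Stable set (-2.0000, 0).

(-2.0000,0); λ=-1 ⇒ h* = 2.0000.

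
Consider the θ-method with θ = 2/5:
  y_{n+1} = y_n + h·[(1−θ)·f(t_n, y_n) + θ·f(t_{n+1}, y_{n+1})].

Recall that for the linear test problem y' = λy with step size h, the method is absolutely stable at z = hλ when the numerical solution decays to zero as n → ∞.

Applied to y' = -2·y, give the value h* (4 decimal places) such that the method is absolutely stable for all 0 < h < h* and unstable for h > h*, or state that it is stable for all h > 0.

With y'=λy (z=hλ):
  y_{n+1} = y_n + z·[3/5·y_n + 2/5·y_{n+1}] ⇒ (1 − 2/5z)y_{n+1} = (1 + 3/5z)y_n
  Hence R(z) = (1 + 3/5z)/(1 − 2/5z).

Boundary: |R(x)|=1, x<0.
x=-1.23: |R|=0.1756
R=−1: 1+3/5x = −1+2/5x ⇒ -1/5x=2 ⇒ x=2/(-1/5)=-10.0000
Confirm numerically:
  x=-9.588: |R|=0.98296 <1
  x=-7.744: |R|=0.88989 <1
  x=-5.611: |R|=0.72944 <1
  x=-10.350: |R|=1.01362 >1
  x=-10.274: |R|=1.01072 >1
So |R|<1 on (-10.0000, 0).

(-10.0000,0); λ=-2 ⇒ h* = (10)/2 = 5.0000.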